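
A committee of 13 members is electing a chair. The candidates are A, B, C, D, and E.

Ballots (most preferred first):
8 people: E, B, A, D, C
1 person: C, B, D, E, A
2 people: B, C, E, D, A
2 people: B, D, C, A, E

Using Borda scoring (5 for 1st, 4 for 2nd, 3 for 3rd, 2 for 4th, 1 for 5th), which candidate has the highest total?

A: 8×3 + 1×1 + 2×1 + 2×2 = 31
B: 8×4 + 1×4 + 2×5 + 2×5 = 56
C: 8×1 + 1×5 + 2×4 + 2×3 = 27
D: 8×2 + 1×3 + 2×2 + 2×4 = 31
E: 8×5 + 1×2 + 2×3 + 2×1 = 50

B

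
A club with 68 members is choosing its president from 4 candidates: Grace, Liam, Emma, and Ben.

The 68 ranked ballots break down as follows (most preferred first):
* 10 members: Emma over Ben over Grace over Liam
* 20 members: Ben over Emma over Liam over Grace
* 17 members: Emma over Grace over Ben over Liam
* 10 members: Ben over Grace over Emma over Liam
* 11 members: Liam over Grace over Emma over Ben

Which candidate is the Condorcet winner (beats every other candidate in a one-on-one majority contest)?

Emma

Emma vs Grace: 47–21
Emma vs Liam: 57–11
Emma vs Ben: 38–30
Emma beats every other candidate.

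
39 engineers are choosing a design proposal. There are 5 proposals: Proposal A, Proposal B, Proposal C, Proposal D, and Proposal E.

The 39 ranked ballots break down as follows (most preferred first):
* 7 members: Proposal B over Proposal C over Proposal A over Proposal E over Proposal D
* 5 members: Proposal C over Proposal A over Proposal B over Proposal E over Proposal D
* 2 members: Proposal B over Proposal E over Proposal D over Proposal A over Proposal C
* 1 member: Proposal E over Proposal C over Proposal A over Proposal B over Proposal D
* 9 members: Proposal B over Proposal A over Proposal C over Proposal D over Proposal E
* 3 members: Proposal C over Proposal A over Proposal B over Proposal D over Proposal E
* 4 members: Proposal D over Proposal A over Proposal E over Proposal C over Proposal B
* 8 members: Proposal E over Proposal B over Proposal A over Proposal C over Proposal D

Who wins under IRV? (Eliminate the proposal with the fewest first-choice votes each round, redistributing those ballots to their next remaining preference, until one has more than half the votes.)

Proposal B

Round 1: Proposal A 0, Proposal B 18, Proposal C 8, Proposal D 4, Proposal E 9. Proposal A eliminated.
Round 2: Proposal B 18, Proposal C 8, Proposal D 4, Proposal E 9. Proposal D eliminated.
Round 3: Proposal B 18, Proposal C 8, Proposal E 13. Proposal C eliminated.
Round 4: Proposal B 26, Proposal E 13. Proposal B has a majority (≥20).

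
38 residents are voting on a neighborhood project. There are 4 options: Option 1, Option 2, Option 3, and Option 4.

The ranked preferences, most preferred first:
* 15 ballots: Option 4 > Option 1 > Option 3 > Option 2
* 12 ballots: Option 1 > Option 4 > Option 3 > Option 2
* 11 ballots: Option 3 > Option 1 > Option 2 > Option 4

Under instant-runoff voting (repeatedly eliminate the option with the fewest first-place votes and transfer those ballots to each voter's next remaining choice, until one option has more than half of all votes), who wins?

Round 1: Option 1 12, Option 2 0, Option 3 11, Option 4 15. Option 2 eliminated.
Round 2: Option 1 12, Option 3 11, Option 4 15. Option 3 eliminated.
Round 3: Option 1 23, Option 4 15. Option 1 has a majority (≥20).

Option 1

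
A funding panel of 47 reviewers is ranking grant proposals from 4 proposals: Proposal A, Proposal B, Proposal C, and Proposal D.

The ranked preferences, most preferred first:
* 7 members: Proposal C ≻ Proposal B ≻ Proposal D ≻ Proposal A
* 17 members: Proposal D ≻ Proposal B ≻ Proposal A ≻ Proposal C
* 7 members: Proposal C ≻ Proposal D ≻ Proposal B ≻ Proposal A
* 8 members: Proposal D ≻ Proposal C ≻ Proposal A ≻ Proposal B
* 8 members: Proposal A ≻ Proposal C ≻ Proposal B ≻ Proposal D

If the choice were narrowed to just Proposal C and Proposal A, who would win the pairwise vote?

Proposal C is ranked above Proposal A on 22 ballots; Proposal A above Proposal C on 25.

Proposal A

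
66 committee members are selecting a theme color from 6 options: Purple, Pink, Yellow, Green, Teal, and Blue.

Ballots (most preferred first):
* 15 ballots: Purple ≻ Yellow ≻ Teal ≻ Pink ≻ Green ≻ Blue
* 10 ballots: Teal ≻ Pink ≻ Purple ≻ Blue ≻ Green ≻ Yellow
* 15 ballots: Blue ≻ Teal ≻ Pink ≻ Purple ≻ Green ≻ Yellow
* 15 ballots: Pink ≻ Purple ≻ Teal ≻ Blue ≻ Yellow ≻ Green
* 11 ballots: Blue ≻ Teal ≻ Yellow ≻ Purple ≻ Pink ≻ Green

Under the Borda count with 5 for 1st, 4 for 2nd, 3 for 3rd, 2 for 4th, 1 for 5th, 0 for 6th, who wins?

Purple: 15×5 + 10×3 + 15×2 + 15×4 + 11×2 = 217
Pink: 15×2 + 10×4 + 15×3 + 15×5 + 11×1 = 201
Yellow: 15×4 + 10×0 + 15×0 + 15×1 + 11×3 = 108
Green: 15×1 + 10×1 + 15×1 + 15×0 + 11×0 = 40
Teal: 15×3 + 10×5 + 15×4 + 15×3 + 11×4 = 244
Blue: 15×0 + 10×2 + 15×5 + 15×2 + 11×5 = 180

Teal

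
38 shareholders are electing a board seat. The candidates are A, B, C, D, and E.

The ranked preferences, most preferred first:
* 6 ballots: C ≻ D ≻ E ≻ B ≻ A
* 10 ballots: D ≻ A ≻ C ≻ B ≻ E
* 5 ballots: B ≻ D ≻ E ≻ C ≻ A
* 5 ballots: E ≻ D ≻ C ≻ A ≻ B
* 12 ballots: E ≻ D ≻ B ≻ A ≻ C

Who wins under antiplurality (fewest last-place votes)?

Last-place votes: A 11, B 5, C 12, D 0, E 10.

D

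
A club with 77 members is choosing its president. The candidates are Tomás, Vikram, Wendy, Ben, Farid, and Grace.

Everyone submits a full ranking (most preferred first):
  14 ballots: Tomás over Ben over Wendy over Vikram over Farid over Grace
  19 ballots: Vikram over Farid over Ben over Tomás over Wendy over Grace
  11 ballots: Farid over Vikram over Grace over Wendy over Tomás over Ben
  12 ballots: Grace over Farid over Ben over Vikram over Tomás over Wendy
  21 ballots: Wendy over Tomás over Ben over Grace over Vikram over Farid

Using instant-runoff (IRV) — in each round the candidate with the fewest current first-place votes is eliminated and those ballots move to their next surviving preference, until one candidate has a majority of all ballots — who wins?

Vikram

Round 1: Tomás 14, Vikram 19, Wendy 21, Ben 0, Farid 11, Grace 12. Ben eliminated.
Round 2: Tomás 14, Vikram 19, Wendy 21, Farid 11, Grace 12. Farid eliminated.
Round 3: Tomás 14, Vikram 30, Wendy 21, Grace 12. Grace eliminated.
Round 4: Tomás 14, Vikram 42, Wendy 21. Vikram has a majority (≥39).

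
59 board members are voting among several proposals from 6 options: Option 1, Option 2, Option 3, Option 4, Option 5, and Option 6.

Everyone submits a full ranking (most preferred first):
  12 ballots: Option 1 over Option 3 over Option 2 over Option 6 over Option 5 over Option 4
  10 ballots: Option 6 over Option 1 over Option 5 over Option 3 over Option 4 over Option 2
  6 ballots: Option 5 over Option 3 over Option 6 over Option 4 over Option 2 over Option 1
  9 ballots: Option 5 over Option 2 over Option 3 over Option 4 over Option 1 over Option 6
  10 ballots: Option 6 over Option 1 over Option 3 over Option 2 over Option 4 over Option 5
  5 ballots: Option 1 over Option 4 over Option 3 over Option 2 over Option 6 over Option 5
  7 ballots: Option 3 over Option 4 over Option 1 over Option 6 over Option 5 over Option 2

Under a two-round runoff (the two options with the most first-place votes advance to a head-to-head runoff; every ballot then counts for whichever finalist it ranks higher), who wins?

Round 1 first-place votes: Option 1 17, Option 2 0, Option 3 7, Option 4 0, Option 5 15, Option 6 20. Option 6 and Option 1 advance.
Runoff: Option 6 is ranked above Option 1 on 26 ballots, Option 1 above Option 6 on 33.

Option 1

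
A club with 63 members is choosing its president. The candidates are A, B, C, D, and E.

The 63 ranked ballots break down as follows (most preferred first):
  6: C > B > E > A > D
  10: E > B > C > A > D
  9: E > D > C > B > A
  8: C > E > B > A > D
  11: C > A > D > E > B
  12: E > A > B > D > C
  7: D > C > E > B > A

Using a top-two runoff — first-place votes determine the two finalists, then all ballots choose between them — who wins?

Round 1 first-place votes: A 0, B 0, C 25, D 7, E 31. E and C advance.
Runoff: E is ranked above C on 31 ballots, C above E on 32.

C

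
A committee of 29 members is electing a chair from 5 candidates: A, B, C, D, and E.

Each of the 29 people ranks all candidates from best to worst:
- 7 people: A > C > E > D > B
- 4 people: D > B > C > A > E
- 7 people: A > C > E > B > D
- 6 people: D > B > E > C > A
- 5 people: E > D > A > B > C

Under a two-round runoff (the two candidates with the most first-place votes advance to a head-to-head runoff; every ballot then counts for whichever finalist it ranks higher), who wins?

Round 1 first-place votes: A 14, B 0, C 0, D 10, E 5. A and D advance.
Runoff: A is ranked above D on 14 ballots, D above A on 15.

D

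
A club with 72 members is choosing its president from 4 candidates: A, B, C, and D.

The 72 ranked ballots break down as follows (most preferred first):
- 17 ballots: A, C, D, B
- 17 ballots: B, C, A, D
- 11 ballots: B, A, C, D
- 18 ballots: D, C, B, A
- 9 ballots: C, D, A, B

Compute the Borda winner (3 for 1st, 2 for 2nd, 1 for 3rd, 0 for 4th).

C

A: 17×3 + 17×1 + 11×2 + 18×0 + 9×1 = 99
B: 17×0 + 17×3 + 11×3 + 18×1 + 9×0 = 102
C: 17×2 + 17×2 + 11×1 + 18×2 + 9×3 = 142
D: 17×1 + 17×0 + 11×0 + 18×3 + 9×2 = 89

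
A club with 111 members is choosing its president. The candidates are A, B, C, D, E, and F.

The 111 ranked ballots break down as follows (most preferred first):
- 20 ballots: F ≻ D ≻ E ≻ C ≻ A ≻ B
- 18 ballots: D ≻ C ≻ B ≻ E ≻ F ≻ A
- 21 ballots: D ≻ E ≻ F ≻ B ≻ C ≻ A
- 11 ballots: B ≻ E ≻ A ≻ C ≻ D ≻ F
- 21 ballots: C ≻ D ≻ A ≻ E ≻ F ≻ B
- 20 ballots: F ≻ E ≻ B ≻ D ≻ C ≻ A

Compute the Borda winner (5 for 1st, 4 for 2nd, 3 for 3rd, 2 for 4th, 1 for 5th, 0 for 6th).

A: 20×1 + 18×0 + 21×0 + 11×3 + 21×3 + 20×0 = 116
B: 20×0 + 18×3 + 21×2 + 11×5 + 21×0 + 20×3 = 211
C: 20×2 + 18×4 + 21×1 + 11×2 + 21×5 + 20×1 = 280
D: 20×4 + 18×5 + 21×5 + 11×1 + 21×4 + 20×2 = 410
E: 20×3 + 18×2 + 21×4 + 11×4 + 21×2 + 20×4 = 346
F: 20×5 + 18×1 + 21×3 + 11×0 + 21×1 + 20×5 = 302

D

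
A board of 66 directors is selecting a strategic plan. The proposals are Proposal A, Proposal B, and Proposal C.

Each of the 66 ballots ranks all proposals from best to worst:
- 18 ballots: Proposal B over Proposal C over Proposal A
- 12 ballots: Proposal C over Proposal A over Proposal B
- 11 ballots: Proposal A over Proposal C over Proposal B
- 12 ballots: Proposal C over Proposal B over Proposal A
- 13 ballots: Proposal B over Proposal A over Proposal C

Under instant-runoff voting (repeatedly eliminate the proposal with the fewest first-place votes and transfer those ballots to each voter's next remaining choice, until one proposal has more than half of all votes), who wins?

Proposal C

Round 1: Proposal A 11, Proposal B 31, Proposal C 24. Proposal A eliminated.
Round 2: Proposal B 31, Proposal C 35. Proposal C has a majority (≥34).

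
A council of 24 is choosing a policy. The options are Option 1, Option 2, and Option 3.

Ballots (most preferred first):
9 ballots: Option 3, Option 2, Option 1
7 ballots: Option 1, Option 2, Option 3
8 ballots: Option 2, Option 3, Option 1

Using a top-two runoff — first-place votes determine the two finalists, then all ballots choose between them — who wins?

Option 2

Round 1 first-place votes: Option 1 7, Option 2 8, Option 3 9. Option 3 and Option 2 advance.
Runoff: Option 3 is ranked above Option 2 on 9 ballots, Option 2 above Option 3 on 15.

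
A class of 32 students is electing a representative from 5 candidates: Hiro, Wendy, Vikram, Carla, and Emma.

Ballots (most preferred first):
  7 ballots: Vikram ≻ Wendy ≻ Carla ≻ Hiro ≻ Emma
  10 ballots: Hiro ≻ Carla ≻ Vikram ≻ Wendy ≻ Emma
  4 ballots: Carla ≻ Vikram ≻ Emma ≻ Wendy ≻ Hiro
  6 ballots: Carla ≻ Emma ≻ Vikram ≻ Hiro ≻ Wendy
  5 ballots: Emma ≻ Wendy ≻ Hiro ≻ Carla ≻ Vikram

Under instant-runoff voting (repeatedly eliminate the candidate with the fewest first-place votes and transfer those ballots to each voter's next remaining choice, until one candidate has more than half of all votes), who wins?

Round 1: Hiro 10, Wendy 0, Vikram 7, Carla 10, Emma 5. Wendy eliminated.
Round 2: Hiro 10, Vikram 7, Carla 10, Emma 5. Emma eliminated.
Round 3: Hiro 15, Vikram 7, Carla 10. Vikram eliminated.
Round 4: Hiro 15, Carla 17. Carla has a majority (≥17).

Carla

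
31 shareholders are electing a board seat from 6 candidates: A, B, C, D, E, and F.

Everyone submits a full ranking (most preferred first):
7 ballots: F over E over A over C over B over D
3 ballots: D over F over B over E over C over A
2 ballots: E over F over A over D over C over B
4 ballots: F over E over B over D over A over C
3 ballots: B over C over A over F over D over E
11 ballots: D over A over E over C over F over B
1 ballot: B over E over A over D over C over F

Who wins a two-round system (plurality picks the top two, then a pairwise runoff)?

Round 1 first-place votes: A 0, B 4, C 0, D 14, E 2, F 11. D and F advance.
Runoff: D is ranked above F on 15 ballots, F above D on 16.

F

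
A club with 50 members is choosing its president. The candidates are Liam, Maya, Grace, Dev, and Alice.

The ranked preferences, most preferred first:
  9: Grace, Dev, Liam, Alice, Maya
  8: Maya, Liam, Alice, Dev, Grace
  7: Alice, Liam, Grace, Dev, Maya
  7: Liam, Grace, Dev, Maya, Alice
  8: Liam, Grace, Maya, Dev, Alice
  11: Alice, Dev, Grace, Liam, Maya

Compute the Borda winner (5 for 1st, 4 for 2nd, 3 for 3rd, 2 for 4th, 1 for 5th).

Liam: 9×3 + 8×4 + 7×4 + 7×5 + 8×5 + 11×2 = 184
Maya: 9×1 + 8×5 + 7×1 + 7×2 + 8×3 + 11×1 = 105
Grace: 9×5 + 8×1 + 7×3 + 7×4 + 8×4 + 11×3 = 167
Dev: 9×4 + 8×2 + 7×2 + 7×3 + 8×2 + 11×4 = 147
Alice: 9×2 + 8×3 + 7×5 + 7×1 + 8×1 + 11×5 = 147

Liam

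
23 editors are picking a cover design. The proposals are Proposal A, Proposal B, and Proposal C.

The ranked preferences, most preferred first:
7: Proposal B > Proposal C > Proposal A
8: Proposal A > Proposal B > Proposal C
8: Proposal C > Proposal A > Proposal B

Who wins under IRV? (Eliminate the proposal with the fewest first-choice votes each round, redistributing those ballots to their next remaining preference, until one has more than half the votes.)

Proposal C

Round 1: Proposal A 8, Proposal B 7, Proposal C 8. Proposal B eliminated.
Round 2: Proposal A 8, Proposal C 15. Proposal C has a majority (≥12).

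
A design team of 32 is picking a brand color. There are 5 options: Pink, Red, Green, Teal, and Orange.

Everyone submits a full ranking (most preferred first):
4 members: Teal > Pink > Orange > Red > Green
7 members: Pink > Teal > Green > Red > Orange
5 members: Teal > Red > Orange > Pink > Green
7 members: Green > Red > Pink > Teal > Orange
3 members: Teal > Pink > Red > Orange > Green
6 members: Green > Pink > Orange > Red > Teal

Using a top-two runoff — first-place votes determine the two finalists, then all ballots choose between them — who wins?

Teal

Round 1 first-place votes: Pink 7, Red 0, Green 13, Teal 12, Orange 0. Green and Teal advance.
Runoff: Green is ranked above Teal on 13 ballots, Teal above Green on 19.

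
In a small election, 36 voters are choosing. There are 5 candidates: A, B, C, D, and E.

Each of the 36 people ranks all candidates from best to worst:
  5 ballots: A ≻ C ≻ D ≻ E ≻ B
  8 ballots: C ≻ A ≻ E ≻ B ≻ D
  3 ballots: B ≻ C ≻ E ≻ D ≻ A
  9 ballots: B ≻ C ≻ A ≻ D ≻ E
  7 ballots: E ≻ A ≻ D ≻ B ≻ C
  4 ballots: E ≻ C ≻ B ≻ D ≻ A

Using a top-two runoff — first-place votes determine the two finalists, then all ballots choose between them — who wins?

Round 1 first-place votes: A 5, B 12, C 8, D 0, E 11. B and E advance.
Runoff: B is ranked above E on 12 ballots, E above B on 24.

E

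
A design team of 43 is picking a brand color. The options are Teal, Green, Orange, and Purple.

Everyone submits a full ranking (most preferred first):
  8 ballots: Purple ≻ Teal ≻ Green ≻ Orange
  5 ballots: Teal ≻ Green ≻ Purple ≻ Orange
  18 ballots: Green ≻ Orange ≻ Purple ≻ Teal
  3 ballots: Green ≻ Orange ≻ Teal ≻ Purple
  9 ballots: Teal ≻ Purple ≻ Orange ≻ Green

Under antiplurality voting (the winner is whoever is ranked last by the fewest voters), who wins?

Last-place votes: Teal 18, Green 9, Orange 13, Purple 3.

Purple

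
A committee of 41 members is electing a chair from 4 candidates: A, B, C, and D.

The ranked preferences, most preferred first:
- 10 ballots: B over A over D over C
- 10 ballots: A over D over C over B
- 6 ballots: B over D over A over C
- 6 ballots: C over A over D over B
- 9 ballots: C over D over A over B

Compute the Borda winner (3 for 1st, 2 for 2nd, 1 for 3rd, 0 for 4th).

A

A: 10×2 + 10×3 + 6×1 + 6×2 + 9×1 = 77
B: 10×3 + 10×0 + 6×3 + 6×0 + 9×0 = 48
C: 10×0 + 10×1 + 6×0 + 6×3 + 9×3 = 55
D: 10×1 + 10×2 + 6×2 + 6×1 + 9×2 = 66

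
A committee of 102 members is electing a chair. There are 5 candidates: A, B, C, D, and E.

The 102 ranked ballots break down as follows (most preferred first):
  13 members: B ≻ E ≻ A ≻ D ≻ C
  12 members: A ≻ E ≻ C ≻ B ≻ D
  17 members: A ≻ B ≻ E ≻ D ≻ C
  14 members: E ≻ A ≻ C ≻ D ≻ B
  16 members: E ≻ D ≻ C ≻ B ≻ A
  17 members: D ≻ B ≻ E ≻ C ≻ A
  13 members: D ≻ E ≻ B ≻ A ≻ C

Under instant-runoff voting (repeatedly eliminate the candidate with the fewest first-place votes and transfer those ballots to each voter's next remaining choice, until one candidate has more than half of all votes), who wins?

Round 1: A 29, B 13, C 0, D 30, E 30. C eliminated.
Round 2: A 29, B 13, D 30, E 30. B eliminated.
Round 3: A 29, D 30, E 43. A eliminated.
Round 4: D 30, E 72. E has a majority (≥52).

E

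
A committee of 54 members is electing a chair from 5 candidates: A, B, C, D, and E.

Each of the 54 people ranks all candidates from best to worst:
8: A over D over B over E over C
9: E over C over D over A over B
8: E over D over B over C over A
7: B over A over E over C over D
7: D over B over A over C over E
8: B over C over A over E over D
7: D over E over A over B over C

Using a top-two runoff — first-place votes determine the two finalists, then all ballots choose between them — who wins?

Round 1 first-place votes: A 8, B 15, C 0, D 14, E 17. E and B advance.
Runoff: E is ranked above B on 24 ballots, B above E on 30.

B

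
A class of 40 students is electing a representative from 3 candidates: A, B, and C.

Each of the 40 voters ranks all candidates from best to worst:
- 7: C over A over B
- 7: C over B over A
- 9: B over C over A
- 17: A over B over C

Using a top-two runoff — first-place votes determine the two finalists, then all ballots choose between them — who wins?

C

Round 1 first-place votes: A 17, B 9, C 14. A and C advance.
Runoff: A is ranked above C on 17 ballots, C above A on 23.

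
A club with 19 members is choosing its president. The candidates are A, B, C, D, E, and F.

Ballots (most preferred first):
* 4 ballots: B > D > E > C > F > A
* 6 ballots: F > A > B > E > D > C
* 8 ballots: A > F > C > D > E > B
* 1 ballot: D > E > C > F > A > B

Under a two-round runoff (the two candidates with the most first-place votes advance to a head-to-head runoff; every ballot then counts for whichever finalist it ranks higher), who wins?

F

Round 1 first-place votes: A 8, B 4, C 0, D 1, E 0, F 6. A and F advance.
Runoff: A is ranked above F on 8 ballots, F above A on 11.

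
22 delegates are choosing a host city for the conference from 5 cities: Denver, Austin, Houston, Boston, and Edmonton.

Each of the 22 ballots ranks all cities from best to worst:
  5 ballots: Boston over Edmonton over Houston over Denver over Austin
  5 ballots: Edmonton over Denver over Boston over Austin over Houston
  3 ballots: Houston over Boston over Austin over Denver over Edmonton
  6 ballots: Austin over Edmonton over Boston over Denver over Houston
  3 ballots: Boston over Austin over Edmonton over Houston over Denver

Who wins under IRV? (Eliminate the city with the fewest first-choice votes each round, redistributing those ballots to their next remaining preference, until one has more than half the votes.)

Boston

Round 1: Denver 0, Austin 6, Houston 3, Boston 8, Edmonton 5. Denver eliminated.
Round 2: Austin 6, Houston 3, Boston 8, Edmonton 5. Houston eliminated.
Round 3: Austin 6, Boston 11, Edmonton 5. Edmonton eliminated.
Round 4: Austin 6, Boston 16. Boston has a majority (≥12).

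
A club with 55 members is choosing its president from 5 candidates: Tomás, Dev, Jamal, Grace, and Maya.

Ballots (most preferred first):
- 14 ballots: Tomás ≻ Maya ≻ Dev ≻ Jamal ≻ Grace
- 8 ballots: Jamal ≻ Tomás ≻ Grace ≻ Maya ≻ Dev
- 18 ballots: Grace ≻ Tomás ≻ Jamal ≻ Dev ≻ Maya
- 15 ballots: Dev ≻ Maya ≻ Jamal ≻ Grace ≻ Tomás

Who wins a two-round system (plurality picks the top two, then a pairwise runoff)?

Dev

Round 1 first-place votes: Tomás 14, Dev 15, Jamal 8, Grace 18, Maya 0. Grace and Dev advance.
Runoff: Grace is ranked above Dev on 26 ballots, Dev above Grace on 29.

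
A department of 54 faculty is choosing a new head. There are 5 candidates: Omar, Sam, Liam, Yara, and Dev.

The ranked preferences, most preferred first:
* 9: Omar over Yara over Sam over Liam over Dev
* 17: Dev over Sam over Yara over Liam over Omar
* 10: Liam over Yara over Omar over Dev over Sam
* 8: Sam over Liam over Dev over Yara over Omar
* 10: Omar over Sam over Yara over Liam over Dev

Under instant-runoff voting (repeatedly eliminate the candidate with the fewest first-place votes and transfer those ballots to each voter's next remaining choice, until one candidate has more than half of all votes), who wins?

Round 1: Omar 19, Sam 8, Liam 10, Yara 0, Dev 17. Yara eliminated.
Round 2: Omar 19, Sam 8, Liam 10, Dev 17. Sam eliminated.
Round 3: Omar 19, Liam 18, Dev 17. Dev eliminated.
Round 4: Omar 19, Liam 35. Liam has a majority (≥28).

Liam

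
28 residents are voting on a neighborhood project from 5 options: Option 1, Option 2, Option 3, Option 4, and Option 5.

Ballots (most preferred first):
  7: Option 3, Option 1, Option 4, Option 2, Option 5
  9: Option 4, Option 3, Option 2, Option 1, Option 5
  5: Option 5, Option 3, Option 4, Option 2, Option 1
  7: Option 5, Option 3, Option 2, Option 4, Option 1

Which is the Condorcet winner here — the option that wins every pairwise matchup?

Option 3

Option 3 vs Option 1: 28–0
Option 3 vs Option 2: 28–0
Option 3 vs Option 4: 19–9
Option 3 vs Option 5: 16–12
Option 3 beats every other option.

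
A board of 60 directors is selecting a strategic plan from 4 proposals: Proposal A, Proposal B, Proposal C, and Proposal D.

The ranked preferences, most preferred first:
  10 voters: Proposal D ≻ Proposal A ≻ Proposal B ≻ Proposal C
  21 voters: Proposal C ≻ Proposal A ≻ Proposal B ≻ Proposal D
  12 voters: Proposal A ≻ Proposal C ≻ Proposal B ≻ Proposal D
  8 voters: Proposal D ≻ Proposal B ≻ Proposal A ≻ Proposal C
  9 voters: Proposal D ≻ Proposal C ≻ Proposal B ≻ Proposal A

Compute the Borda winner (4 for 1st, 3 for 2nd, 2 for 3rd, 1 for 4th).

Proposal A

Proposal A: 10×3 + 21×3 + 12×4 + 8×2 + 9×1 = 166
Proposal B: 10×2 + 21×2 + 12×2 + 8×3 + 9×2 = 128
Proposal C: 10×1 + 21×4 + 12×3 + 8×1 + 9×3 = 165
Proposal D: 10×4 + 21×1 + 12×1 + 8×4 + 9×4 = 141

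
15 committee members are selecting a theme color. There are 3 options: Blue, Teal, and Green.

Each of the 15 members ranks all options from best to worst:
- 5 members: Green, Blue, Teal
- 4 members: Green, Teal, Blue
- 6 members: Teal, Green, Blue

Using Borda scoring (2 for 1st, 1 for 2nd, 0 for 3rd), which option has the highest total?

Blue: 5×1 + 4×0 + 6×0 = 5
Teal: 5×0 + 4×1 + 6×2 = 16
Green: 5×2 + 4×2 + 6×1 = 24

Green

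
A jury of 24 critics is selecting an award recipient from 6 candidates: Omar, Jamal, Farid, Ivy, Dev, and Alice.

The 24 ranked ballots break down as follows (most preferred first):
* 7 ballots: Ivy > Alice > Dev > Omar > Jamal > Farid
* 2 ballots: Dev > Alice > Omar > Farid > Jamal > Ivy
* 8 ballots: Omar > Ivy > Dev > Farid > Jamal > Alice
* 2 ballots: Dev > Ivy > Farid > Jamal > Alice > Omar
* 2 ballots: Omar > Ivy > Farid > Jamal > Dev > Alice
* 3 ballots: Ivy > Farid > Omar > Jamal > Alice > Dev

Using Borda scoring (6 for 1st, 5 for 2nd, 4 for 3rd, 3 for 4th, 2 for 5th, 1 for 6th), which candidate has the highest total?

Ivy

Omar: 7×3 + 2×4 + 8×6 + 2×1 + 2×6 + 3×4 = 103
Jamal: 7×2 + 2×2 + 8×2 + 2×3 + 2×3 + 3×3 = 55
Farid: 7×1 + 2×3 + 8×3 + 2×4 + 2×4 + 3×5 = 68
Ivy: 7×6 + 2×1 + 8×5 + 2×5 + 2×5 + 3×6 = 122
Dev: 7×4 + 2×6 + 8×4 + 2×6 + 2×2 + 3×1 = 91
Alice: 7×5 + 2×5 + 8×1 + 2×2 + 2×1 + 3×2 = 65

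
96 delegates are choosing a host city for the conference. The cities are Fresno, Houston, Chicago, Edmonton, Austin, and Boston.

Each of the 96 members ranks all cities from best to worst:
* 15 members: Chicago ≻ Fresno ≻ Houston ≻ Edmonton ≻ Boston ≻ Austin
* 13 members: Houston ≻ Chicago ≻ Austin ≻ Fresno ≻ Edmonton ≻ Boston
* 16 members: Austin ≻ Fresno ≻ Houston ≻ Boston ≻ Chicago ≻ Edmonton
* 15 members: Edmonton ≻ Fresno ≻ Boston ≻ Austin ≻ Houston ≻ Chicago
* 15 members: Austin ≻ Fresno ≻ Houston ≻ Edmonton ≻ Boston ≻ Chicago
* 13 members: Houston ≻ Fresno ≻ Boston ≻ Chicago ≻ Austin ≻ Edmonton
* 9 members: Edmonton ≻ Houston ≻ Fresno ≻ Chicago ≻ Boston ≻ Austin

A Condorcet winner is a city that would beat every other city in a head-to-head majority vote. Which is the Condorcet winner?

Fresno

Fresno vs Houston: 61–35
Fresno vs Chicago: 68–28
Fresno vs Edmonton: 72–24
Fresno vs Austin: 52–44
Fresno vs Boston: 96–0
Fresno beats every other city.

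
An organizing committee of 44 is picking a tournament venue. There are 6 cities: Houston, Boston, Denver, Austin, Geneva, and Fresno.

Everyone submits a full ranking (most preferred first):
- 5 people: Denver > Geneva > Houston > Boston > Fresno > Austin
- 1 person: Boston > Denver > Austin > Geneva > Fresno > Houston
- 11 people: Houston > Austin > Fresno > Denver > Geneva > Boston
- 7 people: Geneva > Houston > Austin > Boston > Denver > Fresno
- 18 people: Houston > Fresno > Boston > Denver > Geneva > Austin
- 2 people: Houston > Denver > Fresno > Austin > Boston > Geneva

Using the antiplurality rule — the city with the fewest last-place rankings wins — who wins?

Denver

Last-place votes: Houston 1, Boston 11, Denver 0, Austin 23, Geneva 2, Fresno 7.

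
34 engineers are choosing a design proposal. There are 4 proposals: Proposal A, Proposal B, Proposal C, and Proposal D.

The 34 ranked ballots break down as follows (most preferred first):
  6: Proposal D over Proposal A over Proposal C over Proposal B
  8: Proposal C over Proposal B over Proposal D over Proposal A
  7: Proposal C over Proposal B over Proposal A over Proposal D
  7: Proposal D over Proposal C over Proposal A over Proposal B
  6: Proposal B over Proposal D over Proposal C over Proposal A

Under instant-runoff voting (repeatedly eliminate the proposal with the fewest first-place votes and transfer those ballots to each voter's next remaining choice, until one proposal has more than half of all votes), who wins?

Proposal D

Round 1: Proposal A 0, Proposal B 6, Proposal C 15, Proposal D 13. Proposal A eliminated.
Round 2: Proposal B 6, Proposal C 15, Proposal D 13. Proposal B eliminated.
Round 3: Proposal C 15, Proposal D 19. Proposal D has a majority (≥18).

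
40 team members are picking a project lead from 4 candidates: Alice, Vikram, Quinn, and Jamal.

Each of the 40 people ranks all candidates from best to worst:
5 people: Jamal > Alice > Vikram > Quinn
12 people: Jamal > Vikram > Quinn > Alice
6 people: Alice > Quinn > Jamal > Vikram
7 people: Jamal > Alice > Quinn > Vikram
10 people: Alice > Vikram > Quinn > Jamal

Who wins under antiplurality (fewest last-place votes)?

Quinn

Last-place votes: Alice 12, Vikram 13, Quinn 5, Jamal 10.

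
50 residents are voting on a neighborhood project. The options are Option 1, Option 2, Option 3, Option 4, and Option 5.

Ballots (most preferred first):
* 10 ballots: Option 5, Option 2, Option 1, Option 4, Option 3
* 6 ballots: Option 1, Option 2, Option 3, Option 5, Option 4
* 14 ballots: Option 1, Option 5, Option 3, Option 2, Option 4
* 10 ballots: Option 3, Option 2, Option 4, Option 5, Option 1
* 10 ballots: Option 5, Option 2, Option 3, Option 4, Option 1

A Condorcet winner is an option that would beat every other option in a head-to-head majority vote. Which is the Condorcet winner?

Option 5

Option 5 vs Option 1: 30–20
Option 5 vs Option 2: 34–16
Option 5 vs Option 3: 34–16
Option 5 vs Option 4: 40–10
Option 5 beats every other option.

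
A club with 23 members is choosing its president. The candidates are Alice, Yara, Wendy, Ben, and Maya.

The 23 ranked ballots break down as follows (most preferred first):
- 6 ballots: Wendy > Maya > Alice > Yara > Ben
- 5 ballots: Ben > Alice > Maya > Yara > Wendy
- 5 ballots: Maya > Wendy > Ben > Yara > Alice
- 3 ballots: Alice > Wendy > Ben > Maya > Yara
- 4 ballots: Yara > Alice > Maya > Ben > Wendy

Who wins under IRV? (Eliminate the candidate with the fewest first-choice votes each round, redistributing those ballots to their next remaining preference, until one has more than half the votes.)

Maya

Round 1: Alice 3, Yara 4, Wendy 6, Ben 5, Maya 5. Alice eliminated.
Round 2: Yara 4, Wendy 9, Ben 5, Maya 5. Yara eliminated.
Round 3: Wendy 9, Ben 5, Maya 9. Ben eliminated.
Round 4: Wendy 9, Maya 14. Maya has a majority (≥12).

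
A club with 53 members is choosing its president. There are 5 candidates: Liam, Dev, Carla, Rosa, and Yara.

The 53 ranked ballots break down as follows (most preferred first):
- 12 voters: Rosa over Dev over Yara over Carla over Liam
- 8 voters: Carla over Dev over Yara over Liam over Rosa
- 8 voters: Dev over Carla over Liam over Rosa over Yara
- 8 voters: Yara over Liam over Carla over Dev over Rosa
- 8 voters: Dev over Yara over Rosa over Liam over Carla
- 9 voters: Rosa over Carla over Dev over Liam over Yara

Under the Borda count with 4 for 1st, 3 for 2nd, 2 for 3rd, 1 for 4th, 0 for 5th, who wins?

Liam: 12×0 + 8×1 + 8×2 + 8×3 + 8×1 + 9×1 = 65
Dev: 12×3 + 8×3 + 8×4 + 8×1 + 8×4 + 9×2 = 150
Carla: 12×1 + 8×4 + 8×3 + 8×2 + 8×0 + 9×3 = 111
Rosa: 12×4 + 8×0 + 8×1 + 8×0 + 8×2 + 9×4 = 108
Yara: 12×2 + 8×2 + 8×0 + 8×4 + 8×3 + 9×0 = 96

Dev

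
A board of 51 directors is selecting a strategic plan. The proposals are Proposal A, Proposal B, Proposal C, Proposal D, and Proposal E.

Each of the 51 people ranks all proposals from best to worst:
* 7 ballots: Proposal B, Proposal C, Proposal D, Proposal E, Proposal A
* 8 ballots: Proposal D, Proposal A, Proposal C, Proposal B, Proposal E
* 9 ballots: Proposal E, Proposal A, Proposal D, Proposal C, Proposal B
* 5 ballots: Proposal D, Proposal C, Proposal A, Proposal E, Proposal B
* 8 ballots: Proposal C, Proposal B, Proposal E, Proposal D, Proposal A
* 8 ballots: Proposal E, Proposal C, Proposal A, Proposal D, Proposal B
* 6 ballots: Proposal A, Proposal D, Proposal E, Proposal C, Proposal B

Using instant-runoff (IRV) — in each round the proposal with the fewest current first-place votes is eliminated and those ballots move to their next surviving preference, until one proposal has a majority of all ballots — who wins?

Proposal D

Round 1: Proposal A 6, Proposal B 7, Proposal C 8, Proposal D 13, Proposal E 17. Proposal A eliminated.
Round 2: Proposal B 7, Proposal C 8, Proposal D 19, Proposal E 17. Proposal B eliminated.
Round 3: Proposal C 15, Proposal D 19, Proposal E 17. Proposal C eliminated.
Round 4: Proposal D 26, Proposal E 25. Proposal D has a majority (≥26).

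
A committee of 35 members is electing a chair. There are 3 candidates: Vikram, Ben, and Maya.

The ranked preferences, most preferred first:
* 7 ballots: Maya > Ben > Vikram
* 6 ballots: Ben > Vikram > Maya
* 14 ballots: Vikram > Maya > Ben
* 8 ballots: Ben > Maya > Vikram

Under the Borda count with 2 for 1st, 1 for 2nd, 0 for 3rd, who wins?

Maya

Vikram: 7×0 + 6×1 + 14×2 + 8×0 = 34
Ben: 7×1 + 6×2 + 14×0 + 8×2 = 35
Maya: 7×2 + 6×0 + 14×1 + 8×1 = 36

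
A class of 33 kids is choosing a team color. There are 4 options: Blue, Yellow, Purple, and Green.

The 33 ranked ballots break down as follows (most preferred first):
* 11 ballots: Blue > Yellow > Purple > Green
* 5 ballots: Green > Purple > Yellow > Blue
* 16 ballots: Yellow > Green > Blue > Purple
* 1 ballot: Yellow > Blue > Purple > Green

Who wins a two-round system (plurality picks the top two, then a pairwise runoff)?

Yellow

Round 1 first-place votes: Blue 11, Yellow 17, Purple 0, Green 5. Yellow and Blue advance.
Runoff: Yellow is ranked above Blue on 22 ballots, Blue above Yellow on 11.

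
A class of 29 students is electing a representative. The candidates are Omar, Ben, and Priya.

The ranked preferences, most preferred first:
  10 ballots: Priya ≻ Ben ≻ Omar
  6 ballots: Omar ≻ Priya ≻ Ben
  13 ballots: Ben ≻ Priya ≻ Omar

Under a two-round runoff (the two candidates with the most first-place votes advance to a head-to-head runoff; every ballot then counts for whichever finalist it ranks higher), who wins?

Round 1 first-place votes: Omar 6, Ben 13, Priya 10. Ben and Priya advance.
Runoff: Ben is ranked above Priya on 13 ballots, Priya above Ben on 16.

Priya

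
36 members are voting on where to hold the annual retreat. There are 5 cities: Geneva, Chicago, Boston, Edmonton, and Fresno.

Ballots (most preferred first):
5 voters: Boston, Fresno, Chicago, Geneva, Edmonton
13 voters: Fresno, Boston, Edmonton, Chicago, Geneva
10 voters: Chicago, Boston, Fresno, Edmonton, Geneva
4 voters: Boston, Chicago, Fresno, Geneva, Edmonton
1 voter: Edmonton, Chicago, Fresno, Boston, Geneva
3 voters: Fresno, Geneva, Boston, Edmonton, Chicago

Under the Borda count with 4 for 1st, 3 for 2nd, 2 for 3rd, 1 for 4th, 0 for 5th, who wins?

Geneva: 5×1 + 13×0 + 10×0 + 4×1 + 1×0 + 3×3 = 18
Chicago: 5×2 + 13×1 + 10×4 + 4×3 + 1×3 + 3×0 = 78
Boston: 5×4 + 13×3 + 10×3 + 4×4 + 1×1 + 3×2 = 112
Edmonton: 5×0 + 13×2 + 10×1 + 4×0 + 1×4 + 3×1 = 43
Fresno: 5×3 + 13×4 + 10×2 + 4×2 + 1×2 + 3×4 = 109

Boston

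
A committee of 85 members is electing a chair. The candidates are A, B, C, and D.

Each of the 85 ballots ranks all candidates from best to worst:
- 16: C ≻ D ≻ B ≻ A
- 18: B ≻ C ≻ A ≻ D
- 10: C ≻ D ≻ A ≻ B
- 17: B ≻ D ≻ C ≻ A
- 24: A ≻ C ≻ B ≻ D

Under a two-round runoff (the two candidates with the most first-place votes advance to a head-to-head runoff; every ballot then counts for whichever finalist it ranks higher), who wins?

C

Round 1 first-place votes: A 24, B 35, C 26, D 0. B and C advance.
Runoff: B is ranked above C on 35 ballots, C above B on 50.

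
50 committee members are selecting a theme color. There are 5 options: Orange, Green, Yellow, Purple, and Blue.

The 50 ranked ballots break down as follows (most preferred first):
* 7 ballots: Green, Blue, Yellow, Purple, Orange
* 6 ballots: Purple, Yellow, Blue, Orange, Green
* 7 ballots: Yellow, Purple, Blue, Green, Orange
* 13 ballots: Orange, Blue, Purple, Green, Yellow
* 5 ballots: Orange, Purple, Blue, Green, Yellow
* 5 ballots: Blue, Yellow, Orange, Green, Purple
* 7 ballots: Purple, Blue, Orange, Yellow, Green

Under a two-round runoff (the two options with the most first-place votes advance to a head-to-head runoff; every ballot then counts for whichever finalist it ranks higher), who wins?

Round 1 first-place votes: Orange 18, Green 7, Yellow 7, Purple 13, Blue 5. Orange and Purple advance.
Runoff: Orange is ranked above Purple on 23 ballots, Purple above Orange on 27.

Purple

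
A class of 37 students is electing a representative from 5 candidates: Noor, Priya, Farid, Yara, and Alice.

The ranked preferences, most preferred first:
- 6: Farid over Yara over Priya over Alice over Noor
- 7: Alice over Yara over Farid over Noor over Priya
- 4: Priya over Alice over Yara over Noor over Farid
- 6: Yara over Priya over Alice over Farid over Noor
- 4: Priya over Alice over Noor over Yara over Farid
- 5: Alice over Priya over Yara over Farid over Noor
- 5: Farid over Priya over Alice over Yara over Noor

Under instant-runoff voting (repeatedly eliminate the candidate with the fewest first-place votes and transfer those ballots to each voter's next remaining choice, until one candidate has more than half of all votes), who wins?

Round 1: Noor 0, Priya 8, Farid 11, Yara 6, Alice 12. Noor eliminated.
Round 2: Priya 8, Farid 11, Yara 6, Alice 12. Yara eliminated.
Round 3: Priya 14, Farid 11, Alice 12. Farid eliminated.
Round 4: Priya 25, Alice 12. Priya has a majority (≥19).

Priya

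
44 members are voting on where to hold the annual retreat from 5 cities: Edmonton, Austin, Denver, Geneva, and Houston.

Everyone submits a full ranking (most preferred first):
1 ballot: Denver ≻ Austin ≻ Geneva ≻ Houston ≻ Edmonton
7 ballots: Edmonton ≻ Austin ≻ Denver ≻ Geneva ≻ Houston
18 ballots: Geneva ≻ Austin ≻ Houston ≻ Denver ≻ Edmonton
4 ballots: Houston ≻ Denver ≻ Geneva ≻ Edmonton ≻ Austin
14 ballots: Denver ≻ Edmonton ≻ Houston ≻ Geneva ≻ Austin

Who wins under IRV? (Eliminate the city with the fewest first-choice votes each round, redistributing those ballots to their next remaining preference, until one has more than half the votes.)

Denver

Round 1: Edmonton 7, Austin 0, Denver 15, Geneva 18, Houston 4. Austin eliminated.
Round 2: Edmonton 7, Denver 15, Geneva 18, Houston 4. Houston eliminated.
Round 3: Edmonton 7, Denver 19, Geneva 18. Edmonton eliminated.
Round 4: Denver 26, Geneva 18. Denver has a majority (≥23).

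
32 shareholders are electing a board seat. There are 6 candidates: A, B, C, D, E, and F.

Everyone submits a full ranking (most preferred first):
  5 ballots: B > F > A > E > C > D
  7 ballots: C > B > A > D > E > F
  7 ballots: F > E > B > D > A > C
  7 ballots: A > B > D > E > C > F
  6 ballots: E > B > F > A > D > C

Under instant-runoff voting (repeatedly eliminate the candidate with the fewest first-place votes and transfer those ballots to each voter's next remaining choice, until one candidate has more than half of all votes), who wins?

F

Round 1: A 7, B 5, C 7, D 0, E 6, F 7. D eliminated.
Round 2: A 7, B 5, C 7, E 6, F 7. B eliminated.
Round 3: A 7, C 7, E 6, F 12. E eliminated.
Round 4: A 7, C 7, F 18. F has a majority (≥17).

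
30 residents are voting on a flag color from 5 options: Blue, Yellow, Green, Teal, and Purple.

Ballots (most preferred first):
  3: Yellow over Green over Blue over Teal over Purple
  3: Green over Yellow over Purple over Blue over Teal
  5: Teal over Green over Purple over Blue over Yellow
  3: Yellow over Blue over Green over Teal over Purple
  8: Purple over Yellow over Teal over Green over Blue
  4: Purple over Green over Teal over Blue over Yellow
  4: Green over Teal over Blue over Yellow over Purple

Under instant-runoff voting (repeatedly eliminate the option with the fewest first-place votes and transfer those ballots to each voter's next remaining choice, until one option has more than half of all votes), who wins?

Round 1: Blue 0, Yellow 6, Green 7, Teal 5, Purple 12. Blue eliminated.
Round 2: Yellow 6, Green 7, Teal 5, Purple 12. Teal eliminated.
Round 3: Yellow 6, Green 12, Purple 12. Yellow eliminated.
Round 4: Green 18, Purple 12. Green has a majority (≥16).

Green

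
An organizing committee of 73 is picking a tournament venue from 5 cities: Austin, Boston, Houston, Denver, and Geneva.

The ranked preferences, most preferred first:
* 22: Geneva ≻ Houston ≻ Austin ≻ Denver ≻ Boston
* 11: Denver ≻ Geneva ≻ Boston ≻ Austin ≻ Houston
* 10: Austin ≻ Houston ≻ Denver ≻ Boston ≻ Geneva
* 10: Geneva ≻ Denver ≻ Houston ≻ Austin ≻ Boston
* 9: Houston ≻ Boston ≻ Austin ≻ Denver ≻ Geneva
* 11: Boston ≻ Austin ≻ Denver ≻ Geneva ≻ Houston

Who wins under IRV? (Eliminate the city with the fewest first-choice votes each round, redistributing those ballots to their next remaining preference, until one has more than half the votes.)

Round 1: Austin 10, Boston 11, Houston 9, Denver 11, Geneva 32. Houston eliminated.
Round 2: Austin 10, Boston 20, Denver 11, Geneva 32. Austin eliminated.
Round 3: Boston 20, Denver 21, Geneva 32. Boston eliminated.
Round 4: Denver 41, Geneva 32. Denver has a majority (≥37).

Denver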